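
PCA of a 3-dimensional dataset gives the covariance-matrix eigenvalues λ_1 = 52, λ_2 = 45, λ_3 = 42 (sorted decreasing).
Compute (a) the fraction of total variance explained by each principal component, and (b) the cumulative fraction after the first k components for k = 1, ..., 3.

Step 1 — total variance = trace(Sigma) = Σ λ_i = 52 + 45 + 42 = 139.

Step 2 — fraction explained by component i = λ_i / Σ λ:
  PC1: 52/139 = 0.3741
  PC2: 45/139 = 0.3237
  PC3: 42/139 = 0.3022

Step 3 — cumulative fraction after k components = (λ_1 + ... + λ_k) / Σ λ:
  k = 1: 52/139 = 0.3741
  k = 2: (52 + 45)/139 = 97/139 = 0.6978
  k = 3: (52 + 45 + 42)/139 = 139/139 = 1

Summary (fraction, with percent):

explained: PC1 0.3741 (37.41%), PC2 0.3237 (32.37%), PC3 0.3022 (30.22%);  cumulative: 0.3741, 0.6978, 1


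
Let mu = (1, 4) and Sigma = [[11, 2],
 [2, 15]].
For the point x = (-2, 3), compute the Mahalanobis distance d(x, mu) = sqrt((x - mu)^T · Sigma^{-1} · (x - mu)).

Step 1 — centre the observation: (x - mu) = (-3, -1).

Step 2 — invert Sigma. det(Sigma) = 11·15 - (2)² = 161.
  Sigma^{-1} = (1/det) · [[d, -b], [-b, a]] = [[0.0932, -0.0124],
 [-0.0124, 0.0683]].

Step 3 — form the quadratic (x - mu)^T · Sigma^{-1} · (x - mu):
  Sigma^{-1} · (x - mu) = (-0.2671, -0.0311).
  (x - mu)^T · [Sigma^{-1} · (x - mu)] = (-3)·(-0.2671) + (-1)·(-0.0311) = 0.8323.

Step 4 — take square root: d = √(0.8323) ≈ 0.9123.

d(x, mu) = √(0.8323) ≈ 0.9123


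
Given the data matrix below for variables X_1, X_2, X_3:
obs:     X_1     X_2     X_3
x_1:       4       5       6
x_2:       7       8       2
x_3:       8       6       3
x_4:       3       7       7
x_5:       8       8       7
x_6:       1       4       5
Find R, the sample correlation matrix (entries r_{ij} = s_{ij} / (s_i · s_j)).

Step 1 — column means:
  mean(X_1) = (4 + 7 + 8 + 3 + 8 + 1) / 6 = 31/6 = 5.1667
  mean(X_2) = (5 + 8 + 6 + 7 + 8 + 4) / 6 = 38/6 = 6.3333
  mean(X_3) = (6 + 2 + 3 + 7 + 7 + 5) / 6 = 30/6 = 5

Step 2 — sample variances and covariances s[i,j] = (1/(n-1)) · Σ_k (x_{k,i} - mean_i) · (x_{k,j} - mean_j), with n-1 = 5:
  s[X_1,X_1] = ((-1.1667)·(-1.1667) + (1.8333)·(1.8333) + (2.8333)·(2.8333) + (-2.1667)·(-2.1667) + (2.8333)·(2.8333) + (-4.1667)·(-4.1667)) / 5 = 42.8333/5 = 8.5667
  s[X_1,X_2] = ((-1.1667)·(-1.3333) + (1.8333)·(1.6667) + (2.8333)·(-0.3333) + (-2.1667)·(0.6667) + (2.8333)·(1.6667) + (-4.1667)·(-2.3333)) / 5 = 16.6667/5 = 3.3333
  s[X_1,X_3] = ((-1.1667)·(1) + (1.8333)·(-3) + (2.8333)·(-2) + (-2.1667)·(2) + (2.8333)·(2) + (-4.1667)·(0)) / 5 = -11/5 = -2.2
  s[X_2,X_2] = ((-1.3333)·(-1.3333) + (1.6667)·(1.6667) + (-0.3333)·(-0.3333) + (0.6667)·(0.6667) + (1.6667)·(1.6667) + (-2.3333)·(-2.3333)) / 5 = 13.3333/5 = 2.6667
  s[X_2,X_3] = ((-1.3333)·(1) + (1.6667)·(-3) + (-0.3333)·(-2) + (0.6667)·(2) + (1.6667)·(2) + (-2.3333)·(0)) / 5 = -1/5 = -0.2
  s[X_3,X_3] = ((1)·(1) + (-3)·(-3) + (-2)·(-2) + (2)·(2) + (2)·(2) + (0)·(0)) / 5 = 22/5 = 4.4
  Sample standard deviations s_i = √(s[i,i]):
  s(X_1) = √(8.5667) = 2.9269
  s(X_2) = √(2.6667) = 1.633
  s(X_3) = √(4.4) = 2.0976

Step 3 — r_{ij} = s_{ij} / (s_i · s_j):
  r[X_1,X_1] = 1 (diagonal).
  r[X_1,X_2] = 3.3333 / (2.9269 · 1.633) = 3.3333 / 4.7796 = 0.6974
  r[X_1,X_3] = -2.2 / (2.9269 · 2.0976) = -2.2 / 6.1395 = -0.3583
  r[X_2,X_2] = 1 (diagonal).
  r[X_2,X_3] = -0.2 / (1.633 · 2.0976) = -0.2 / 3.4254 = -0.0584
  r[X_3,X_3] = 1 (diagonal).

R is symmetric with unit diagonal. Assembling:

R = [[1, 0.6974, -0.3583],
 [0.6974, 1, -0.0584],
 [-0.3583, -0.0584, 1]]


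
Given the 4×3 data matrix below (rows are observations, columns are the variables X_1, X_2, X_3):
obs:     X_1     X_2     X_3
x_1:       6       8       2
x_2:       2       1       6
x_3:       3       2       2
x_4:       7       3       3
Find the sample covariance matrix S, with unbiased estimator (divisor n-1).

Step 1 — column means:
  mean(X_1) = (6 + 2 + 3 + 7) / 4 = 18/4 = 4.5
  mean(X_2) = (8 + 1 + 2 + 3) / 4 = 14/4 = 3.5
  mean(X_3) = (2 + 6 + 2 + 3) / 4 = 13/4 = 3.25

Step 2 — sample covariance S[i,j] = (1/(n-1)) · Σ_k (x_{k,i} - mean_i) · (x_{k,j} - mean_j), with n-1 = 3.
  S[X_1,X_1] = ((1.5)·(1.5) + (-2.5)·(-2.5) + (-1.5)·(-1.5) + (2.5)·(2.5)) / 3 = 17/3 = 5.6667
  S[X_1,X_2] = ((1.5)·(4.5) + (-2.5)·(-2.5) + (-1.5)·(-1.5) + (2.5)·(-0.5)) / 3 = 14/3 = 4.6667
  S[X_1,X_3] = ((1.5)·(-1.25) + (-2.5)·(2.75) + (-1.5)·(-1.25) + (2.5)·(-0.25)) / 3 = -7.5/3 = -2.5
  S[X_2,X_2] = ((4.5)·(4.5) + (-2.5)·(-2.5) + (-1.5)·(-1.5) + (-0.5)·(-0.5)) / 3 = 29/3 = 9.6667
  S[X_2,X_3] = ((4.5)·(-1.25) + (-2.5)·(2.75) + (-1.5)·(-1.25) + (-0.5)·(-0.25)) / 3 = -10.5/3 = -3.5
  S[X_3,X_3] = ((-1.25)·(-1.25) + (2.75)·(2.75) + (-1.25)·(-1.25) + (-0.25)·(-0.25)) / 3 = 10.75/3 = 3.5833

S is symmetric (S[j,i] = S[i,j]). Assembling:

S = [[5.6667, 4.6667, -2.5],
 [4.6667, 9.6667, -3.5],
 [-2.5, -3.5, 3.5833]]


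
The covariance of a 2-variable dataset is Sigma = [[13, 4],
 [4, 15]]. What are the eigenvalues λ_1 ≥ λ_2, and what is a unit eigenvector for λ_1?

Step 1 — characteristic polynomial of 2×2 Sigma:
  det(Sigma - λI) = λ² - trace · λ + det = 0.
  trace = 13 + 15 = 28, det = 13·15 - (4)² = 179.
Step 2 — discriminant:
  Δ = trace² - 4·det = 784 - 716 = 68.
Step 3 — eigenvalues:
  λ = (trace ± √Δ)/2 = (28 ± 8.2462)/2,
  λ_1 = 18.1231,  λ_2 = 9.8769.

Step 4 — unit eigenvector for λ_1: solve (Sigma - λ_1 I)v = 0. First row:
  (13 - 18.1231)·v_x + (4)·v_y = 0, i.e. (-5.1231)·v_x + (4)·v_y = 0,
  so v ∝ (b, λ_1 - a) = (4, 5.1231) = u.
  ||u|| = √((4)² + (5.1231)²) = √(42.2462) ≈ 6.4997,
  v_1 = u/||u|| ≈ (0.6154, 0.7882) (||v_1|| = 1).

λ_1 = 18.1231,  λ_2 = 9.8769;  v_1 ≈ (0.6154, 0.7882)


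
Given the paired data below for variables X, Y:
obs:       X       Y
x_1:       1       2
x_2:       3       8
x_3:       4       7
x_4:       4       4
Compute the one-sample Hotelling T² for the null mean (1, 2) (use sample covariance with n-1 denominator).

Step 1 — sample mean vector:
  mean(X) = (1 + 3 + 4 + 4) / 4 = 12/4 = 3
  mean(Y) = (2 + 8 + 7 + 4) / 4 = 21/4 = 5.25
  x̄ = (3, 5.25),  deviation x̄ - mu_0 = (3, 5.25) - (1, 2) = (2, 3.25).

Step 2 — sample covariance matrix, S[i,j] = (1/(n-1)) · Σ_k (x_{k,i} - mean_i) · (x_{k,j} - mean_j), divisor n-1 = 3:
  S[X,X] = ((-2)·(-2) + (0)·(0) + (1)·(1) + (1)·(1)) / 3 = 6/3 = 2
  S[X,Y] = ((-2)·(-3.25) + (0)·(2.75) + (1)·(1.75) + (1)·(-1.25)) / 3 = 7/3 = 2.3333
  S[Y,Y] = ((-3.25)·(-3.25) + (2.75)·(2.75) + (1.75)·(1.75) + (-1.25)·(-1.25)) / 3 = 22.75/3 = 7.5833
  S = [[2, 2.3333],
 [2.3333, 7.5833]].

Step 3 — invert S. det(S) = 2·7.5833 - (2.3333)² = 9.7222.
  S^{-1} = (1/det) · [[d, -b], [-b, a]] = [[0.78, -0.24],
 [-0.24, 0.2057]].

Step 4 — quadratic form (x̄ - mu_0)^T · S^{-1} · (x̄ - mu_0):
  S^{-1} · (x̄ - mu_0) = (0.78, 0.1886),
  (x̄ - mu_0)^T · [...] = (2)·(0.78) + (3.25)·(0.1886) = 2.1729.

Step 5 — scale by n: T² = 4 · 2.1729 = 8.6914.

T² ≈ 8.6914


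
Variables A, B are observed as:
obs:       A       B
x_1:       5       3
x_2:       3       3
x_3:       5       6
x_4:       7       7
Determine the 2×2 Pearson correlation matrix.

Step 1 — column means:
  mean(A) = (5 + 3 + 5 + 7) / 4 = 20/4 = 5
  mean(B) = (3 + 3 + 6 + 7) / 4 = 19/4 = 4.75

Step 2 — sample variances and covariances s[i,j] = (1/(n-1)) · Σ_k (x_{k,i} - mean_i) · (x_{k,j} - mean_j), with n-1 = 3:
  s[A,A] = ((0)·(0) + (-2)·(-2) + (0)·(0) + (2)·(2)) / 3 = 8/3 = 2.6667
  s[A,B] = ((0)·(-1.75) + (-2)·(-1.75) + (0)·(1.25) + (2)·(2.25)) / 3 = 8/3 = 2.6667
  s[B,B] = ((-1.75)·(-1.75) + (-1.75)·(-1.75) + (1.25)·(1.25) + (2.25)·(2.25)) / 3 = 12.75/3 = 4.25
  Sample standard deviations s_i = √(s[i,i]):
  s(A) = √(2.6667) = 1.633
  s(B) = √(4.25) = 2.0616

Step 3 — r_{ij} = s_{ij} / (s_i · s_j):
  r[A,A] = 1 (diagonal).
  r[A,B] = 2.6667 / (1.633 · 2.0616) = 2.6667 / 3.3665 = 0.7921
  r[B,B] = 1 (diagonal).

R is symmetric with unit diagonal. Assembling:

R = [[1, 0.7921],
 [0.7921, 1]]


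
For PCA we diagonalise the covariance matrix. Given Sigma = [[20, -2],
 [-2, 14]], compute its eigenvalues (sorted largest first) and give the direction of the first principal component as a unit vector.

Step 1 — characteristic polynomial of 2×2 Sigma:
  det(Sigma - λI) = λ² - trace · λ + det = 0.
  trace = 20 + 14 = 34, det = 20·14 - (-2)² = 276.
Step 2 — discriminant:
  Δ = trace² - 4·det = 1156 - 1104 = 52.
Step 3 — eigenvalues:
  λ = (trace ± √Δ)/2 = (34 ± 7.2111)/2,
  λ_1 = 20.6056,  λ_2 = 13.3944.

Step 4 — unit eigenvector for λ_1: solve (Sigma - λ_1 I)v = 0. First row:
  (20 - 20.6056)·v_x + (-2)·v_y = 0, i.e. (-0.6056)·v_x + (-2)·v_y = 0,
  so v ∝ (b, λ_1 - a) = (-2, 0.6056); multiply by -1 so the first entry is positive: u = (2, -0.6056).
  ||u|| = √((2)² + (-0.6056)²) = √(4.3667) ≈ 2.0897,
  v_1 = u/||u|| ≈ (0.9571, -0.2898) (||v_1|| = 1).

λ_1 = 20.6056,  λ_2 = 13.3944;  v_1 ≈ (0.9571, -0.2898)


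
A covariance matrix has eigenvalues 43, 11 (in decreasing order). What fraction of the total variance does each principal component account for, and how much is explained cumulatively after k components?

Step 1 — total variance = trace(Sigma) = Σ λ_i = 43 + 11 = 54.

Step 2 — fraction explained by component i = λ_i / Σ λ:
  PC1: 43/54 = 0.7963
  PC2: 11/54 = 0.2037

Step 3 — cumulative fraction after k components = (λ_1 + ... + λ_k) / Σ λ:
  k = 1: 43/54 = 0.7963
  k = 2: (43 + 11)/54 = 54/54 = 1

Summary (fraction, with percent):

explained: PC1 0.7963 (79.63%), PC2 0.2037 (20.37%);  cumulative: 0.7963, 1


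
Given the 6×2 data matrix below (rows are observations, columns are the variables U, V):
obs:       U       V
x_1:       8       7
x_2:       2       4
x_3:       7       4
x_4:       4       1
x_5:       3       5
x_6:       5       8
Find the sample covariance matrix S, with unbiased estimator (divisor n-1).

Step 1 — column means:
  mean(U) = (8 + 2 + 7 + 4 + 3 + 5) / 6 = 29/6 = 4.8333
  mean(V) = (7 + 4 + 4 + 1 + 5 + 8) / 6 = 29/6 = 4.8333

Step 2 — sample covariance S[i,j] = (1/(n-1)) · Σ_k (x_{k,i} - mean_i) · (x_{k,j} - mean_j), with n-1 = 5.
  S[U,U] = ((3.1667)·(3.1667) + (-2.8333)·(-2.8333) + (2.1667)·(2.1667) + (-0.8333)·(-0.8333) + (-1.8333)·(-1.8333) + (0.1667)·(0.1667)) / 5 = 26.8333/5 = 5.3667
  S[U,V] = ((3.1667)·(2.1667) + (-2.8333)·(-0.8333) + (2.1667)·(-0.8333) + (-0.8333)·(-3.8333) + (-1.8333)·(0.1667) + (0.1667)·(3.1667)) / 5 = 10.8333/5 = 2.1667
  S[V,V] = ((2.1667)·(2.1667) + (-0.8333)·(-0.8333) + (-0.8333)·(-0.8333) + (-3.8333)·(-3.8333) + (0.1667)·(0.1667) + (3.1667)·(3.1667)) / 5 = 30.8333/5 = 6.1667

S is symmetric (S[j,i] = S[i,j]). Assembling:

S = [[5.3667, 2.1667],
 [2.1667, 6.1667]]


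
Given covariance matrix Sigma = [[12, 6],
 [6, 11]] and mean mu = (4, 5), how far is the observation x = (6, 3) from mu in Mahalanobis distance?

Step 1 — centre the observation: (x - mu) = (2, -2).

Step 2 — invert Sigma. det(Sigma) = 12·11 - (6)² = 96.
  Sigma^{-1} = (1/det) · [[d, -b], [-b, a]] = [[0.1146, -0.0625],
 [-0.0625, 0.125]].

Step 3 — form the quadratic (x - mu)^T · Sigma^{-1} · (x - mu):
  Sigma^{-1} · (x - mu) = (0.3542, -0.375).
  (x - mu)^T · [Sigma^{-1} · (x - mu)] = (2)·(0.3542) + (-2)·(-0.375) = 1.4583.

Step 4 — take square root: d = √(1.4583) ≈ 1.2076.

d(x, mu) = √(1.4583) ≈ 1.2076


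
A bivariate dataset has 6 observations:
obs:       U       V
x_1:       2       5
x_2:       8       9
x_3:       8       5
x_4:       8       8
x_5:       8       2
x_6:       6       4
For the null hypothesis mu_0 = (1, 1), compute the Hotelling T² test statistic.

Step 1 — sample mean vector:
  mean(U) = (2 + 8 + 8 + 8 + 8 + 6) / 6 = 40/6 = 6.6667
  mean(V) = (5 + 9 + 5 + 8 + 2 + 4) / 6 = 33/6 = 5.5
  x̄ = (6.6667, 5.5),  deviation x̄ - mu_0 = (6.6667, 5.5) - (1, 1) = (5.6667, 4.5).

Step 2 — sample covariance matrix, S[i,j] = (1/(n-1)) · Σ_k (x_{k,i} - mean_i) · (x_{k,j} - mean_j), divisor n-1 = 5:
  S[U,U] = ((-4.6667)·(-4.6667) + (1.3333)·(1.3333) + (1.3333)·(1.3333) + (1.3333)·(1.3333) + (1.3333)·(1.3333) + (-0.6667)·(-0.6667)) / 5 = 29.3333/5 = 5.8667
  S[U,V] = ((-4.6667)·(-0.5) + (1.3333)·(3.5) + (1.3333)·(-0.5) + (1.3333)·(2.5) + (1.3333)·(-3.5) + (-0.6667)·(-1.5)) / 5 = 6/5 = 1.2
  S[V,V] = ((-0.5)·(-0.5) + (3.5)·(3.5) + (-0.5)·(-0.5) + (2.5)·(2.5) + (-3.5)·(-3.5) + (-1.5)·(-1.5)) / 5 = 33.5/5 = 6.7
  S = [[5.8667, 1.2],
 [1.2, 6.7]].

Step 3 — invert S. det(S) = 5.8667·6.7 - (1.2)² = 37.8667.
  S^{-1} = (1/det) · [[d, -b], [-b, a]] = [[0.1769, -0.0317],
 [-0.0317, 0.1549]].

Step 4 — quadratic form (x̄ - mu_0)^T · S^{-1} · (x̄ - mu_0):
  S^{-1} · (x̄ - mu_0) = (0.86, 0.5176),
  (x̄ - mu_0)^T · [...] = (5.6667)·(0.86) + (4.5)·(0.5176) = 7.2028.

Step 5 — scale by n: T² = 6 · 7.2028 = 43.2165.

T² ≈ 43.2165


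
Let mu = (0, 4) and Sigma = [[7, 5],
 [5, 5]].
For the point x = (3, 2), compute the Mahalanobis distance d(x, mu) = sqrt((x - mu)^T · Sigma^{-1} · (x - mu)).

Step 1 — centre the observation: (x - mu) = (3, -2).

Step 2 — invert Sigma. det(Sigma) = 7·5 - (5)² = 10.
  Sigma^{-1} = (1/det) · [[d, -b], [-b, a]] = [[0.5, -0.5],
 [-0.5, 0.7]].

Step 3 — form the quadratic (x - mu)^T · Sigma^{-1} · (x - mu):
  Sigma^{-1} · (x - mu) = (2.5, -2.9).
  (x - mu)^T · [Sigma^{-1} · (x - mu)] = (3)·(2.5) + (-2)·(-2.9) = 13.3.

Step 4 — take square root: d = √(13.3) ≈ 3.6469.

d(x, mu) = √(13.3) ≈ 3.6469


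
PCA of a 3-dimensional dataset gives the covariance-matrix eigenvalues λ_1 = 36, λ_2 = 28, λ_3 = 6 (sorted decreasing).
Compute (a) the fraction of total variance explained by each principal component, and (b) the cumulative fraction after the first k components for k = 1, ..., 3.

Step 1 — total variance = trace(Sigma) = Σ λ_i = 36 + 28 + 6 = 70.

Step 2 — fraction explained by component i = λ_i / Σ λ:
  PC1: 36/70 = 0.5143
  PC2: 28/70 = 0.4
  PC3: 6/70 = 0.0857

Step 3 — cumulative fraction after k components = (λ_1 + ... + λ_k) / Σ λ:
  k = 1: 36/70 = 0.5143
  k = 2: (36 + 28)/70 = 64/70 = 0.9143
  k = 3: (36 + 28 + 6)/70 = 70/70 = 1

Summary (fraction, with percent):

explained: PC1 0.5143 (51.43%), PC2 0.4 (40%), PC3 0.0857 (8.57%);  cumulative: 0.5143, 0.9143, 1


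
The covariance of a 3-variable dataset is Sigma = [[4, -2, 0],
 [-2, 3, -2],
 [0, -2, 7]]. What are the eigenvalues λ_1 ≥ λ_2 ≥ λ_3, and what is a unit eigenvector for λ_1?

Step 1 — characteristic polynomial p(λ) = det(λI - Sigma) = λ³ - tr·λ² + c_1·λ - det, where tr = trace, c_1 = sum of the principal 2×2 minors, det = det(Sigma):
  tr = 4 + 3 + 7 = 14,
  c_1 = (4·3 - (-2)²) + (4·7 - (0)²) + (3·7 - (-2)²) = 8 + 28 + 17 = 53,
  det = 4·(3·7 - (-2)²) - (-2)·((-2)·7 - (-2)·(0)) + (0)·((-2)·(-2) - 3·(0)) = 4·(17) - (-2)·(-14) + (0)·(4) = 40.
  So p(λ) = λ³ - 14λ² + 53λ - 40.
Step 2 — look for an integer root (rational root theorem: any rational root is an integer divisor of 40). Testing λ = 1:
  p(1) = 1 - 14 + 53 - 40 = 0  ✓
  Dividing out (λ - 1): p(λ) = (λ - 1)(λ² - 13λ + 40).
Step 3 — remaining eigenvalues from the quadratic λ² - 13λ + 40 = 0:
  Δ = 13² - 4·40 = 169 - 160 = 9,  λ = (13 ± √9)/2 = (13 ± 3)/2 = 8 or 5.
  Sorted: λ_1 = 8,  λ_2 = 5,  λ_3 = 1  (check: sum = 14 = tr ✓).

Step 4 — unit eigenvector for λ_1 = 8: v spans the null space of (Sigma - λ_1 I), whose rows are
  r_1 = (-4, -2, 0),  r_2 = (-2, -5, -2),  r_3 = (0, -2, -1).
  v is orthogonal to every row, so take v ∝ r_1 × r_2 = ((-2)·(-2) - (0)·(-5), (0)·(-2) - (-4)·(-2), (-4)·(-5) - (-2)·(-2)) = (4, -8, 16).
  Rescale (divide by 4): u = (1, -2, 4).
  ||u|| = √((1)² + (-2)² + (4)²) = √(21) ≈ 4.5826,  v_1 = u/||u|| ≈ (0.2182, -0.4364, 0.8729) (||v_1|| = 1).

λ_1 = 8,  λ_2 = 5,  λ_3 = 1;  v_1 ≈ (0.2182, -0.4364, 0.8729)


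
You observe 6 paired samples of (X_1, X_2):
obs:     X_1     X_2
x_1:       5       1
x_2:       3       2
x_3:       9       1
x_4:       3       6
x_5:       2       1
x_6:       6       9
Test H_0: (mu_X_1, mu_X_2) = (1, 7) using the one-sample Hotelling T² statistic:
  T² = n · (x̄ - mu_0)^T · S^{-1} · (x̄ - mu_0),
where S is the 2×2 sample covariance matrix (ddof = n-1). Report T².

Step 1 — sample mean vector:
  mean(X_1) = (5 + 3 + 9 + 3 + 2 + 6) / 6 = 28/6 = 4.6667
  mean(X_2) = (1 + 2 + 1 + 6 + 1 + 9) / 6 = 20/6 = 3.3333
  x̄ = (4.6667, 3.3333),  deviation x̄ - mu_0 = (4.6667, 3.3333) - (1, 7) = (3.6667, -3.6667).

Step 2 — sample covariance matrix, S[i,j] = (1/(n-1)) · Σ_k (x_{k,i} - mean_i) · (x_{k,j} - mean_j), divisor n-1 = 5:
  S[X_1,X_1] = ((0.3333)·(0.3333) + (-1.6667)·(-1.6667) + (4.3333)·(4.3333) + (-1.6667)·(-1.6667) + (-2.6667)·(-2.6667) + (1.3333)·(1.3333)) / 5 = 33.3333/5 = 6.6667
  S[X_1,X_2] = ((0.3333)·(-2.3333) + (-1.6667)·(-1.3333) + (4.3333)·(-2.3333) + (-1.6667)·(2.6667) + (-2.6667)·(-2.3333) + (1.3333)·(5.6667)) / 5 = 0.6667/5 = 0.1333
  S[X_2,X_2] = ((-2.3333)·(-2.3333) + (-1.3333)·(-1.3333) + (-2.3333)·(-2.3333) + (2.6667)·(2.6667) + (-2.3333)·(-2.3333) + (5.6667)·(5.6667)) / 5 = 57.3333/5 = 11.4667
  S = [[6.6667, 0.1333],
 [0.1333, 11.4667]].

Step 3 — invert S. det(S) = 6.6667·11.4667 - (0.1333)² = 76.4267.
  S^{-1} = (1/det) · [[d, -b], [-b, a]] = [[0.15, -0.0017],
 [-0.0017, 0.0872]].

Step 4 — quadratic form (x̄ - mu_0)^T · S^{-1} · (x̄ - mu_0):
  S^{-1} · (x̄ - mu_0) = (0.5565, -0.3262),
  (x̄ - mu_0)^T · [...] = (3.6667)·(0.5565) + (-3.6667)·(-0.3262) = 3.2368.

Step 5 — scale by n: T² = 6 · 3.2368 = 19.4208.

T² ≈ 19.4208


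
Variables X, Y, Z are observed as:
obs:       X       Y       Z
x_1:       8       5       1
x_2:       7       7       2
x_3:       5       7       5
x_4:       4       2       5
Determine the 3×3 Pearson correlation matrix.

Step 1 — column means:
  mean(X) = (8 + 7 + 5 + 4) / 4 = 24/4 = 6
  mean(Y) = (5 + 7 + 7 + 2) / 4 = 21/4 = 5.25
  mean(Z) = (1 + 2 + 5 + 5) / 4 = 13/4 = 3.25

Step 2 — sample variances and covariances s[i,j] = (1/(n-1)) · Σ_k (x_{k,i} - mean_i) · (x_{k,j} - mean_j), with n-1 = 3:
  s[X,X] = ((2)·(2) + (1)·(1) + (-1)·(-1) + (-2)·(-2)) / 3 = 10/3 = 3.3333
  s[X,Y] = ((2)·(-0.25) + (1)·(1.75) + (-1)·(1.75) + (-2)·(-3.25)) / 3 = 6/3 = 2
  s[X,Z] = ((2)·(-2.25) + (1)·(-1.25) + (-1)·(1.75) + (-2)·(1.75)) / 3 = -11/3 = -3.6667
  s[Y,Y] = ((-0.25)·(-0.25) + (1.75)·(1.75) + (1.75)·(1.75) + (-3.25)·(-3.25)) / 3 = 16.75/3 = 5.5833
  s[Y,Z] = ((-0.25)·(-2.25) + (1.75)·(-1.25) + (1.75)·(1.75) + (-3.25)·(1.75)) / 3 = -4.25/3 = -1.4167
  s[Z,Z] = ((-2.25)·(-2.25) + (-1.25)·(-1.25) + (1.75)·(1.75) + (1.75)·(1.75)) / 3 = 12.75/3 = 4.25
  Sample standard deviations s_i = √(s[i,i]):
  s(X) = √(3.3333) = 1.8257
  s(Y) = √(5.5833) = 2.3629
  s(Z) = √(4.25) = 2.0616

Step 3 — r_{ij} = s_{ij} / (s_i · s_j):
  r[X,X] = 1 (diagonal).
  r[X,Y] = 2 / (1.8257 · 2.3629) = 2 / 4.3141 = 0.4636
  r[X,Z] = -3.6667 / (1.8257 · 2.0616) = -3.6667 / 3.7639 = -0.9742
  r[Y,Y] = 1 (diagonal).
  r[Y,Z] = -1.4167 / (2.3629 · 2.0616) = -1.4167 / 4.8713 = -0.2908
  r[Z,Z] = 1 (diagonal).

R is symmetric with unit diagonal. Assembling:

R = [[1, 0.4636, -0.9742],
 [0.4636, 1, -0.2908],
 [-0.9742, -0.2908, 1]]


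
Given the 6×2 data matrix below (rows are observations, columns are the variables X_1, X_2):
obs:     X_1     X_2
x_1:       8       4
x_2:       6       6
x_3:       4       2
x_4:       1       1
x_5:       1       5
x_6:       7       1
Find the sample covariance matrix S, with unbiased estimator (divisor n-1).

Step 1 — column means:
  mean(X_1) = (8 + 6 + 4 + 1 + 1 + 7) / 6 = 27/6 = 4.5
  mean(X_2) = (4 + 6 + 2 + 1 + 5 + 1) / 6 = 19/6 = 3.1667

Step 2 — sample covariance S[i,j] = (1/(n-1)) · Σ_k (x_{k,i} - mean_i) · (x_{k,j} - mean_j), with n-1 = 5.
  S[X_1,X_1] = ((3.5)·(3.5) + (1.5)·(1.5) + (-0.5)·(-0.5) + (-3.5)·(-3.5) + (-3.5)·(-3.5) + (2.5)·(2.5)) / 5 = 45.5/5 = 9.1
  S[X_1,X_2] = ((3.5)·(0.8333) + (1.5)·(2.8333) + (-0.5)·(-1.1667) + (-3.5)·(-2.1667) + (-3.5)·(1.8333) + (2.5)·(-2.1667)) / 5 = 3.5/5 = 0.7
  S[X_2,X_2] = ((0.8333)·(0.8333) + (2.8333)·(2.8333) + (-1.1667)·(-1.1667) + (-2.1667)·(-2.1667) + (1.8333)·(1.8333) + (-2.1667)·(-2.1667)) / 5 = 22.8333/5 = 4.5667

S is symmetric (S[j,i] = S[i,j]). Assembling:

S = [[9.1, 0.7],
 [0.7, 4.5667]]


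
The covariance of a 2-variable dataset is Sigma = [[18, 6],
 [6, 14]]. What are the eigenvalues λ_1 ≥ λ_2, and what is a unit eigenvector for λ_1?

Step 1 — characteristic polynomial of 2×2 Sigma:
  det(Sigma - λI) = λ² - trace · λ + det = 0.
  trace = 18 + 14 = 32, det = 18·14 - (6)² = 216.
Step 2 — discriminant:
  Δ = trace² - 4·det = 1024 - 864 = 160.
Step 3 — eigenvalues:
  λ = (trace ± √Δ)/2 = (32 ± 12.6491)/2,
  λ_1 = 22.3246,  λ_2 = 9.6754.

Step 4 — unit eigenvector for λ_1: solve (Sigma - λ_1 I)v = 0. First row:
  (18 - 22.3246)·v_x + (6)·v_y = 0, i.e. (-4.3246)·v_x + (6)·v_y = 0,
  so v ∝ (b, λ_1 - a) = (6, 4.3246) = u.
  ||u|| = √((6)² + (4.3246)²) = √(54.7018) ≈ 7.3961,
  v_1 = u/||u|| ≈ (0.8112, 0.5847) (||v_1|| = 1).

λ_1 = 22.3246,  λ_2 = 9.6754;  v_1 ≈ (0.8112, 0.5847)


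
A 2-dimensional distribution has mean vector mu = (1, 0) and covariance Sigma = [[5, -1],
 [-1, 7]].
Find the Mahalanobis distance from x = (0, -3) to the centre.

Step 1 — centre the observation: (x - mu) = (-1, -3).

Step 2 — invert Sigma. det(Sigma) = 5·7 - (-1)² = 34.
  Sigma^{-1} = (1/det) · [[d, -b], [-b, a]] = [[0.2059, 0.0294],
 [0.0294, 0.1471]].

Step 3 — form the quadratic (x - mu)^T · Sigma^{-1} · (x - mu):
  Sigma^{-1} · (x - mu) = (-0.2941, -0.4706).
  (x - mu)^T · [Sigma^{-1} · (x - mu)] = (-1)·(-0.2941) + (-3)·(-0.4706) = 1.7059.

Step 4 — take square root: d = √(1.7059) ≈ 1.3061.

d(x, mu) = √(1.7059) ≈ 1.3061


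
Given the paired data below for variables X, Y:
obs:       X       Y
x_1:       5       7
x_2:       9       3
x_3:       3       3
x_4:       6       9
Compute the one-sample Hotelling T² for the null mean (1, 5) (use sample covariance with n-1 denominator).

Step 1 — sample mean vector:
  mean(X) = (5 + 9 + 3 + 6) / 4 = 23/4 = 5.75
  mean(Y) = (7 + 3 + 3 + 9) / 4 = 22/4 = 5.5
  x̄ = (5.75, 5.5),  deviation x̄ - mu_0 = (5.75, 5.5) - (1, 5) = (4.75, 0.5).

Step 2 — sample covariance matrix, S[i,j] = (1/(n-1)) · Σ_k (x_{k,i} - mean_i) · (x_{k,j} - mean_j), divisor n-1 = 3:
  S[X,X] = ((-0.75)·(-0.75) + (3.25)·(3.25) + (-2.75)·(-2.75) + (0.25)·(0.25)) / 3 = 18.75/3 = 6.25
  S[X,Y] = ((-0.75)·(1.5) + (3.25)·(-2.5) + (-2.75)·(-2.5) + (0.25)·(3.5)) / 3 = -1.5/3 = -0.5
  S[Y,Y] = ((1.5)·(1.5) + (-2.5)·(-2.5) + (-2.5)·(-2.5) + (3.5)·(3.5)) / 3 = 27/3 = 9
  S = [[6.25, -0.5],
 [-0.5, 9]].

Step 3 — invert S. det(S) = 6.25·9 - (-0.5)² = 56.
  S^{-1} = (1/det) · [[d, -b], [-b, a]] = [[0.1607, 0.0089],
 [0.0089, 0.1116]].

Step 4 — quadratic form (x̄ - mu_0)^T · S^{-1} · (x̄ - mu_0):
  S^{-1} · (x̄ - mu_0) = (0.7679, 0.0982),
  (x̄ - mu_0)^T · [...] = (4.75)·(0.7679) + (0.5)·(0.0982) = 3.6964.

Step 5 — scale by n: T² = 4 · 3.6964 = 14.7857.

T² ≈ 14.7857


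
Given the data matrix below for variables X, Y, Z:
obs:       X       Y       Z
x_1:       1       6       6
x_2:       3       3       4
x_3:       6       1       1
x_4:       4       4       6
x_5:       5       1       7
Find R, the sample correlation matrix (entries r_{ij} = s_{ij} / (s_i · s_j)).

Step 1 — column means:
  mean(X) = (1 + 3 + 6 + 4 + 5) / 5 = 19/5 = 3.8
  mean(Y) = (6 + 3 + 1 + 4 + 1) / 5 = 15/5 = 3
  mean(Z) = (6 + 4 + 1 + 6 + 7) / 5 = 24/5 = 4.8

Step 2 — sample variances and covariances s[i,j] = (1/(n-1)) · Σ_k (x_{k,i} - mean_i) · (x_{k,j} - mean_j), with n-1 = 4:
  s[X,X] = ((-2.8)·(-2.8) + (-0.8)·(-0.8) + (2.2)·(2.2) + (0.2)·(0.2) + (1.2)·(1.2)) / 4 = 14.8/4 = 3.7
  s[X,Y] = ((-2.8)·(3) + (-0.8)·(0) + (2.2)·(-2) + (0.2)·(1) + (1.2)·(-2)) / 4 = -15/4 = -3.75
  s[X,Z] = ((-2.8)·(1.2) + (-0.8)·(-0.8) + (2.2)·(-3.8) + (0.2)·(1.2) + (1.2)·(2.2)) / 4 = -8.2/4 = -2.05
  s[Y,Y] = ((3)·(3) + (0)·(0) + (-2)·(-2) + (1)·(1) + (-2)·(-2)) / 4 = 18/4 = 4.5
  s[Y,Z] = ((3)·(1.2) + (0)·(-0.8) + (-2)·(-3.8) + (1)·(1.2) + (-2)·(2.2)) / 4 = 8/4 = 2
  s[Z,Z] = ((1.2)·(1.2) + (-0.8)·(-0.8) + (-3.8)·(-3.8) + (1.2)·(1.2) + (2.2)·(2.2)) / 4 = 22.8/4 = 5.7
  Sample standard deviations s_i = √(s[i,i]):
  s(X) = √(3.7) = 1.9235
  s(Y) = √(4.5) = 2.1213
  s(Z) = √(5.7) = 2.3875

Step 3 — r_{ij} = s_{ij} / (s_i · s_j):
  r[X,X] = 1 (diagonal).
  r[X,Y] = -3.75 / (1.9235 · 2.1213) = -3.75 / 4.0804 = -0.919
  r[X,Z] = -2.05 / (1.9235 · 2.3875) = -2.05 / 4.5924 = -0.4464
  r[Y,Y] = 1 (diagonal).
  r[Y,Z] = 2 / (2.1213 · 2.3875) = 2 / 5.0646 = 0.3949
  r[Z,Z] = 1 (diagonal).

R is symmetric with unit diagonal. Assembling:

R = [[1, -0.919, -0.4464],
 [-0.919, 1, 0.3949],
 [-0.4464, 0.3949, 1]]


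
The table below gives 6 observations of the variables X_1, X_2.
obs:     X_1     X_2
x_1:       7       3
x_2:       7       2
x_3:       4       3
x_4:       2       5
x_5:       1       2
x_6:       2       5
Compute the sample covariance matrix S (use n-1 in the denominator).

Step 1 — column means:
  mean(X_1) = (7 + 7 + 4 + 2 + 1 + 2) / 6 = 23/6 = 3.8333
  mean(X_2) = (3 + 2 + 3 + 5 + 2 + 5) / 6 = 20/6 = 3.3333

Step 2 — sample covariance S[i,j] = (1/(n-1)) · Σ_k (x_{k,i} - mean_i) · (x_{k,j} - mean_j), with n-1 = 5.
  S[X_1,X_1] = ((3.1667)·(3.1667) + (3.1667)·(3.1667) + (0.1667)·(0.1667) + (-1.8333)·(-1.8333) + (-2.8333)·(-2.8333) + (-1.8333)·(-1.8333)) / 5 = 34.8333/5 = 6.9667
  S[X_1,X_2] = ((3.1667)·(-0.3333) + (3.1667)·(-1.3333) + (0.1667)·(-0.3333) + (-1.8333)·(1.6667) + (-2.8333)·(-1.3333) + (-1.8333)·(1.6667)) / 5 = -7.6667/5 = -1.5333
  S[X_2,X_2] = ((-0.3333)·(-0.3333) + (-1.3333)·(-1.3333) + (-0.3333)·(-0.3333) + (1.6667)·(1.6667) + (-1.3333)·(-1.3333) + (1.6667)·(1.6667)) / 5 = 9.3333/5 = 1.8667

S is symmetric (S[j,i] = S[i,j]). Assembling:

S = [[6.9667, -1.5333],
 [-1.5333, 1.8667]]


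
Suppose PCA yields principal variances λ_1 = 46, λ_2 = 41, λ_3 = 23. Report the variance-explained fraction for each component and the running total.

Step 1 — total variance = trace(Sigma) = Σ λ_i = 46 + 41 + 23 = 110.

Step 2 — fraction explained by component i = λ_i / Σ λ:
  PC1: 46/110 = 0.4182
  PC2: 41/110 = 0.3727
  PC3: 23/110 = 0.2091

Step 3 — cumulative fraction after k components = (λ_1 + ... + λ_k) / Σ λ:
  k = 1: 46/110 = 0.4182
  k = 2: (46 + 41)/110 = 87/110 = 0.7909
  k = 3: (46 + 41 + 23)/110 = 110/110 = 1

Summary (fraction, with percent):

explained: PC1 0.4182 (41.82%), PC2 0.3727 (37.27%), PC3 0.2091 (20.91%);  cumulative: 0.4182, 0.7909, 1


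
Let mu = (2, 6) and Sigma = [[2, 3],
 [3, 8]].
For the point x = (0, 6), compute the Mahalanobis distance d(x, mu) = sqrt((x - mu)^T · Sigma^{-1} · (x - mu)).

Step 1 — centre the observation: (x - mu) = (-2, 0).

Step 2 — invert Sigma. det(Sigma) = 2·8 - (3)² = 7.
  Sigma^{-1} = (1/det) · [[d, -b], [-b, a]] = [[1.1429, -0.4286],
 [-0.4286, 0.2857]].

Step 3 — form the quadratic (x - mu)^T · Sigma^{-1} · (x - mu):
  Sigma^{-1} · (x - mu) = (-2.2857, 0.8571).
  (x - mu)^T · [Sigma^{-1} · (x - mu)] = (-2)·(-2.2857) + (0)·(0.8571) = 4.5714.

Step 4 — take square root: d = √(4.5714) ≈ 2.1381.

d(x, mu) = √(4.5714) ≈ 2.1381


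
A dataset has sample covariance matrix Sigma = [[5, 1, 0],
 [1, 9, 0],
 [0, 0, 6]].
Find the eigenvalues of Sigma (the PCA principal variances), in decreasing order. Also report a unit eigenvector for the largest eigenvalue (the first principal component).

Step 1 — characteristic polynomial p(λ) = det(λI - Sigma) = λ³ - tr·λ² + c_1·λ - det, where tr = trace, c_1 = sum of the principal 2×2 minors, det = det(Sigma):
  tr = 5 + 9 + 6 = 20,
  c_1 = (5·9 - (1)²) + (5·6 - (0)²) + (9·6 - (0)²) = 44 + 30 + 54 = 128,
  det = 5·(9·6 - (0)²) - (1)·((1)·6 - (0)·(0)) + (0)·((1)·(0) - 9·(0)) = 5·(54) - (1)·(6) + (0)·(0) = 264.
  So p(λ) = λ³ - 20λ² + 128λ - 264.
Step 2 — look for an integer root (rational root theorem: any rational root is an integer divisor of 264). Testing λ = 6:
  p(6) = 216 - 720 + 768 - 264 = 0  ✓
  Dividing out (λ - 6): p(λ) = (λ - 6)(λ² - 14λ + 44).
Step 3 — remaining eigenvalues from the quadratic λ² - 14λ + 44 = 0:
  Δ = 14² - 4·44 = 196 - 176 = 20,  λ = (14 ± √20)/2 = (14 ± 4.4721)/2 ≈ 9.2361 or 4.7639.
  Sorted: λ_1 = 9.2361,  λ_2 = 6,  λ_3 = 4.7639  (check: sum = 20 = tr ✓).

Step 4 — unit eigenvector for λ_1 ≈ 9.2361: v spans the null space of (Sigma - λ_1 I), whose rows are
  r_1 = (-4.2361, 1, 0),  r_2 = (1, -0.2361, 0),  r_3 = (0, 0, -3.2361).
  v is orthogonal to every row, so take v ∝ r_1 × r_3 = ((1)·(-3.2361) - (0)·(0), (0)·(0) - (-4.2361)·(-3.2361), (-4.2361)·(0) - (1)·(0)) ≈ (-3.2361, -13.7082, 0).
  Rescale (multiply by -1 so the first nonzero entry is positive): u = (3.2361, 13.7082, 0).
  ||u|| = √((3.2361)² + (13.7082)² + (0)²) = √(198.387) ≈ 14.085,  v_1 = u/||u|| ≈ (0.2298, 0.9732, 0) (||v_1|| = 1).

λ_1 = 9.2361,  λ_2 = 6,  λ_3 = 4.7639;  v_1 ≈ (0.2298, 0.9732, 0)


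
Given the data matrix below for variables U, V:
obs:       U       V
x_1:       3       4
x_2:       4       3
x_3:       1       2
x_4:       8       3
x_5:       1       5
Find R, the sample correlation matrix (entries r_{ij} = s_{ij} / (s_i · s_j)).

Step 1 — column means:
  mean(U) = (3 + 4 + 1 + 8 + 1) / 5 = 17/5 = 3.4
  mean(V) = (4 + 3 + 2 + 3 + 5) / 5 = 17/5 = 3.4

Step 2 — sample variances and covariances s[i,j] = (1/(n-1)) · Σ_k (x_{k,i} - mean_i) · (x_{k,j} - mean_j), with n-1 = 4:
  s[U,U] = ((-0.4)·(-0.4) + (0.6)·(0.6) + (-2.4)·(-2.4) + (4.6)·(4.6) + (-2.4)·(-2.4)) / 4 = 33.2/4 = 8.3
  s[U,V] = ((-0.4)·(0.6) + (0.6)·(-0.4) + (-2.4)·(-1.4) + (4.6)·(-0.4) + (-2.4)·(1.6)) / 4 = -2.8/4 = -0.7
  s[V,V] = ((0.6)·(0.6) + (-0.4)·(-0.4) + (-1.4)·(-1.4) + (-0.4)·(-0.4) + (1.6)·(1.6)) / 4 = 5.2/4 = 1.3
  Sample standard deviations s_i = √(s[i,i]):
  s(U) = √(8.3) = 2.881
  s(V) = √(1.3) = 1.1402

Step 3 — r_{ij} = s_{ij} / (s_i · s_j):
  r[U,U] = 1 (diagonal).
  r[U,V] = -0.7 / (2.881 · 1.1402) = -0.7 / 3.2848 = -0.2131
  r[V,V] = 1 (diagonal).

R is symmetric with unit diagonal. Assembling:

R = [[1, -0.2131],
 [-0.2131, 1]]


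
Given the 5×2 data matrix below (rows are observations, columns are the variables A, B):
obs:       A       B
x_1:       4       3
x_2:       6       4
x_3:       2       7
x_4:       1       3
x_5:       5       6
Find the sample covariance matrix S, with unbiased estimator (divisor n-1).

Step 1 — column means:
  mean(A) = (4 + 6 + 2 + 1 + 5) / 5 = 18/5 = 3.6
  mean(B) = (3 + 4 + 7 + 3 + 6) / 5 = 23/5 = 4.6

Step 2 — sample covariance S[i,j] = (1/(n-1)) · Σ_k (x_{k,i} - mean_i) · (x_{k,j} - mean_j), with n-1 = 4.
  S[A,A] = ((0.4)·(0.4) + (2.4)·(2.4) + (-1.6)·(-1.6) + (-2.6)·(-2.6) + (1.4)·(1.4)) / 4 = 17.2/4 = 4.3
  S[A,B] = ((0.4)·(-1.6) + (2.4)·(-0.6) + (-1.6)·(2.4) + (-2.6)·(-1.6) + (1.4)·(1.4)) / 4 = 0.2/4 = 0.05
  S[B,B] = ((-1.6)·(-1.6) + (-0.6)·(-0.6) + (2.4)·(2.4) + (-1.6)·(-1.6) + (1.4)·(1.4)) / 4 = 13.2/4 = 3.3

S is symmetric (S[j,i] = S[i,j]). Assembling:

S = [[4.3, 0.05],
 [0.05, 3.3]]


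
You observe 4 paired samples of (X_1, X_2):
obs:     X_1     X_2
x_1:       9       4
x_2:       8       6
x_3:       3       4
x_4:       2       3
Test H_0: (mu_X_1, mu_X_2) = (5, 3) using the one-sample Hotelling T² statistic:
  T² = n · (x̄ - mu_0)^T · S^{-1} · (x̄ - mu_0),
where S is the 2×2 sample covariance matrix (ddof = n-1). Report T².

Step 1 — sample mean vector:
  mean(X_1) = (9 + 8 + 3 + 2) / 4 = 22/4 = 5.5
  mean(X_2) = (4 + 6 + 4 + 3) / 4 = 17/4 = 4.25
  x̄ = (5.5, 4.25),  deviation x̄ - mu_0 = (5.5, 4.25) - (5, 3) = (0.5, 1.25).

Step 2 — sample covariance matrix, S[i,j] = (1/(n-1)) · Σ_k (x_{k,i} - mean_i) · (x_{k,j} - mean_j), divisor n-1 = 3:
  S[X_1,X_1] = ((3.5)·(3.5) + (2.5)·(2.5) + (-2.5)·(-2.5) + (-3.5)·(-3.5)) / 3 = 37/3 = 12.3333
  S[X_1,X_2] = ((3.5)·(-0.25) + (2.5)·(1.75) + (-2.5)·(-0.25) + (-3.5)·(-1.25)) / 3 = 8.5/3 = 2.8333
  S[X_2,X_2] = ((-0.25)·(-0.25) + (1.75)·(1.75) + (-0.25)·(-0.25) + (-1.25)·(-1.25)) / 3 = 4.75/3 = 1.5833
  S = [[12.3333, 2.8333],
 [2.8333, 1.5833]].

Step 3 — invert S. det(S) = 12.3333·1.5833 - (2.8333)² = 11.5.
  S^{-1} = (1/det) · [[d, -b], [-b, a]] = [[0.1377, -0.2464],
 [-0.2464, 1.0725]].

Step 4 — quadratic form (x̄ - mu_0)^T · S^{-1} · (x̄ - mu_0):
  S^{-1} · (x̄ - mu_0) = (-0.2391, 1.2174),
  (x̄ - mu_0)^T · [...] = (0.5)·(-0.2391) + (1.25)·(1.2174) = 1.4022.

Step 5 — scale by n: T² = 4 · 1.4022 = 5.6087.

T² ≈ 5.6087


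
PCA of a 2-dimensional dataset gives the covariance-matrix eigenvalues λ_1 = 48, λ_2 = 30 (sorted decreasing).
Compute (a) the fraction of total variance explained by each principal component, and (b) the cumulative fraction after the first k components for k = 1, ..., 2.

Step 1 — total variance = trace(Sigma) = Σ λ_i = 48 + 30 = 78.

Step 2 — fraction explained by component i = λ_i / Σ λ:
  PC1: 48/78 = 0.6154
  PC2: 30/78 = 0.3846

Step 3 — cumulative fraction after k components = (λ_1 + ... + λ_k) / Σ λ:
  k = 1: 48/78 = 0.6154
  k = 2: (48 + 30)/78 = 78/78 = 1

Summary (fraction, with percent):

explained: PC1 0.6154 (61.54%), PC2 0.3846 (38.46%);  cumulative: 0.6154, 1


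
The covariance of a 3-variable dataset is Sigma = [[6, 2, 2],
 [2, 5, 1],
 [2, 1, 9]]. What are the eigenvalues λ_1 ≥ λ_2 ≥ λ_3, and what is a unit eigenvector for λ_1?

Step 1 — characteristic polynomial p(λ) = det(λI - Sigma) = λ³ - tr·λ² + c_1·λ - det, where tr = trace, c_1 = sum of the principal 2×2 minors, det = det(Sigma):
  tr = 6 + 5 + 9 = 20,
  c_1 = (6·5 - (2)²) + (6·9 - (2)²) + (5·9 - (1)²) = 26 + 50 + 44 = 120,
  det = 6·(5·9 - (1)²) - (2)·((2)·9 - (1)·(2)) + (2)·((2)·(1) - 5·(2)) = 6·(44) - (2)·(16) + (2)·(-8) = 216.
  So p(λ) = λ³ - 20λ² + 120λ - 216.
Step 2 — look for an integer root (rational root theorem: any rational root is an integer divisor of 216). Testing λ = 6:
  p(6) = 216 - 720 + 720 - 216 = 0  ✓
  Dividing out (λ - 6): p(λ) = (λ - 6)(λ² - 14λ + 36).
Step 3 — remaining eigenvalues from the quadratic λ² - 14λ + 36 = 0:
  Δ = 14² - 4·36 = 196 - 144 = 52,  λ = (14 ± √52)/2 = (14 ± 7.2111)/2 ≈ 10.6056 or 3.3944.
  Sorted: λ_1 = 10.6056,  λ_2 = 6,  λ_3 = 3.3944  (check: sum = 20 = tr ✓).

Step 4 — unit eigenvector for λ_1 ≈ 10.6056: v spans the null space of (Sigma - λ_1 I), whose rows are
  r_1 = (-4.6056, 2, 2),  r_2 = (2, -5.6056, 1),  r_3 = (2, 1, -1.6056).
  v is orthogonal to every row, so take v ∝ r_1 × r_2 = ((2)·(1) - (2)·(-5.6056), (2)·(2) - (-4.6056)·(1), (-4.6056)·(-5.6056) - (2)·(2)) ≈ (13.2111, 8.6056, 21.8167).
  Let u = (13.2111, 8.6056, 21.8167).
  ||u|| = √((13.2111)² + (8.6056)² + (21.8167)²) = √(724.5551) ≈ 26.9176,  v_1 = u/||u|| ≈ (0.4908, 0.3197, 0.8105) (||v_1|| = 1).

λ_1 = 10.6056,  λ_2 = 6,  λ_3 = 3.3944;  v_1 ≈ (0.4908, 0.3197, 0.8105)


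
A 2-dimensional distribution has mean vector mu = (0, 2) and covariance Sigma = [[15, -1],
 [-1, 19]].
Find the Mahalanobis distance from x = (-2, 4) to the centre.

Step 1 — centre the observation: (x - mu) = (-2, 2).

Step 2 — invert Sigma. det(Sigma) = 15·19 - (-1)² = 284.
  Sigma^{-1} = (1/det) · [[d, -b], [-b, a]] = [[0.0669, 0.0035],
 [0.0035, 0.0528]].

Step 3 — form the quadratic (x - mu)^T · Sigma^{-1} · (x - mu):
  Sigma^{-1} · (x - mu) = (-0.1268, 0.0986).
  (x - mu)^T · [Sigma^{-1} · (x - mu)] = (-2)·(-0.1268) + (2)·(0.0986) = 0.4507.

Step 4 — take square root: d = √(0.4507) ≈ 0.6713.

d(x, mu) = √(0.4507) ≈ 0.6713


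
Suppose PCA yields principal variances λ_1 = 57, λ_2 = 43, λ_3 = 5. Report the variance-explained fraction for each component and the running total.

Step 1 — total variance = trace(Sigma) = Σ λ_i = 57 + 43 + 5 = 105.

Step 2 — fraction explained by component i = λ_i / Σ λ:
  PC1: 57/105 = 0.5429
  PC2: 43/105 = 0.4095
  PC3: 5/105 = 0.0476

Step 3 — cumulative fraction after k components = (λ_1 + ... + λ_k) / Σ λ:
  k = 1: 57/105 = 0.5429
  k = 2: (57 + 43)/105 = 100/105 = 0.9524
  k = 3: (57 + 43 + 5)/105 = 105/105 = 1

Summary (fraction, with percent):

explained: PC1 0.5429 (54.29%), PC2 0.4095 (40.95%), PC3 0.0476 (4.76%);  cumulative: 0.5429, 0.9524, 1


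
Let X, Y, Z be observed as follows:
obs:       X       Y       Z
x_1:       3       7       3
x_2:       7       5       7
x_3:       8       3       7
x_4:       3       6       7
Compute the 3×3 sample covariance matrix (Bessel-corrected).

Step 1 — column means:
  mean(X) = (3 + 7 + 8 + 3) / 4 = 21/4 = 5.25
  mean(Y) = (7 + 5 + 3 + 6) / 4 = 21/4 = 5.25
  mean(Z) = (3 + 7 + 7 + 7) / 4 = 24/4 = 6

Step 2 — sample covariance S[i,j] = (1/(n-1)) · Σ_k (x_{k,i} - mean_i) · (x_{k,j} - mean_j), with n-1 = 3.
  S[X,X] = ((-2.25)·(-2.25) + (1.75)·(1.75) + (2.75)·(2.75) + (-2.25)·(-2.25)) / 3 = 20.75/3 = 6.9167
  S[X,Y] = ((-2.25)·(1.75) + (1.75)·(-0.25) + (2.75)·(-2.25) + (-2.25)·(0.75)) / 3 = -12.25/3 = -4.0833
  S[X,Z] = ((-2.25)·(-3) + (1.75)·(1) + (2.75)·(1) + (-2.25)·(1)) / 3 = 9/3 = 3
  S[Y,Y] = ((1.75)·(1.75) + (-0.25)·(-0.25) + (-2.25)·(-2.25) + (0.75)·(0.75)) / 3 = 8.75/3 = 2.9167
  S[Y,Z] = ((1.75)·(-3) + (-0.25)·(1) + (-2.25)·(1) + (0.75)·(1)) / 3 = -7/3 = -2.3333
  S[Z,Z] = ((-3)·(-3) + (1)·(1) + (1)·(1) + (1)·(1)) / 3 = 12/3 = 4

S is symmetric (S[j,i] = S[i,j]). Assembling:

S = [[6.9167, -4.0833, 3],
 [-4.0833, 2.9167, -2.3333],
 [3, -2.3333, 4]]


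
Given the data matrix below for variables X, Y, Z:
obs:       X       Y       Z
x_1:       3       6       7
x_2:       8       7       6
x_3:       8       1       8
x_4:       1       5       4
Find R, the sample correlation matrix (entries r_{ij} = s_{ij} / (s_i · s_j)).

Step 1 — column means:
  mean(X) = (3 + 8 + 8 + 1) / 4 = 20/4 = 5
  mean(Y) = (6 + 7 + 1 + 5) / 4 = 19/4 = 4.75
  mean(Z) = (7 + 6 + 8 + 4) / 4 = 25/4 = 6.25

Step 2 — sample variances and covariances s[i,j] = (1/(n-1)) · Σ_k (x_{k,i} - mean_i) · (x_{k,j} - mean_j), with n-1 = 3:
  s[X,X] = ((-2)·(-2) + (3)·(3) + (3)·(3) + (-4)·(-4)) / 3 = 38/3 = 12.6667
  s[X,Y] = ((-2)·(1.25) + (3)·(2.25) + (3)·(-3.75) + (-4)·(0.25)) / 3 = -8/3 = -2.6667
  s[X,Z] = ((-2)·(0.75) + (3)·(-0.25) + (3)·(1.75) + (-4)·(-2.25)) / 3 = 12/3 = 4
  s[Y,Y] = ((1.25)·(1.25) + (2.25)·(2.25) + (-3.75)·(-3.75) + (0.25)·(0.25)) / 3 = 20.75/3 = 6.9167
  s[Y,Z] = ((1.25)·(0.75) + (2.25)·(-0.25) + (-3.75)·(1.75) + (0.25)·(-2.25)) / 3 = -6.75/3 = -2.25
  s[Z,Z] = ((0.75)·(0.75) + (-0.25)·(-0.25) + (1.75)·(1.75) + (-2.25)·(-2.25)) / 3 = 8.75/3 = 2.9167
  Sample standard deviations s_i = √(s[i,i]):
  s(X) = √(12.6667) = 3.559
  s(Y) = √(6.9167) = 2.63
  s(Z) = √(2.9167) = 1.7078

Step 3 — r_{ij} = s_{ij} / (s_i · s_j):
  r[X,X] = 1 (diagonal).
  r[X,Y] = -2.6667 / (3.559 · 2.63) = -2.6667 / 9.3601 = -0.2849
  r[X,Z] = 4 / (3.559 · 1.7078) = 4 / 6.0782 = 0.6581
  r[Y,Y] = 1 (diagonal).
  r[Y,Z] = -2.25 / (2.63 · 1.7078) = -2.25 / 4.4915 = -0.5009
  r[Z,Z] = 1 (diagonal).

R is symmetric with unit diagonal. Assembling:

R = [[1, -0.2849, 0.6581],
 [-0.2849, 1, -0.5009],
 [0.6581, -0.5009, 1]]


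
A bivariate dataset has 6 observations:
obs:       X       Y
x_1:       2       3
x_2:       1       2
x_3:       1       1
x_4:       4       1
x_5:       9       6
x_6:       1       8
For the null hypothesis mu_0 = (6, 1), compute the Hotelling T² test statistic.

Step 1 — sample mean vector:
  mean(X) = (2 + 1 + 1 + 4 + 9 + 1) / 6 = 18/6 = 3
  mean(Y) = (3 + 2 + 1 + 1 + 6 + 8) / 6 = 21/6 = 3.5
  x̄ = (3, 3.5),  deviation x̄ - mu_0 = (3, 3.5) - (6, 1) = (-3, 2.5).

Step 2 — sample covariance matrix, S[i,j] = (1/(n-1)) · Σ_k (x_{k,i} - mean_i) · (x_{k,j} - mean_j), divisor n-1 = 5:
  S[X,X] = ((-1)·(-1) + (-2)·(-2) + (-2)·(-2) + (1)·(1) + (6)·(6) + (-2)·(-2)) / 5 = 50/5 = 10
  S[X,Y] = ((-1)·(-0.5) + (-2)·(-1.5) + (-2)·(-2.5) + (1)·(-2.5) + (6)·(2.5) + (-2)·(4.5)) / 5 = 12/5 = 2.4
  S[Y,Y] = ((-0.5)·(-0.5) + (-1.5)·(-1.5) + (-2.5)·(-2.5) + (-2.5)·(-2.5) + (2.5)·(2.5) + (4.5)·(4.5)) / 5 = 41.5/5 = 8.3
  S = [[10, 2.4],
 [2.4, 8.3]].

Step 3 — invert S. det(S) = 10·8.3 - (2.4)² = 77.24.
  S^{-1} = (1/det) · [[d, -b], [-b, a]] = [[0.1075, -0.0311],
 [-0.0311, 0.1295]].

Step 4 — quadratic form (x̄ - mu_0)^T · S^{-1} · (x̄ - mu_0):
  S^{-1} · (x̄ - mu_0) = (-0.4001, 0.4169),
  (x̄ - mu_0)^T · [...] = (-3)·(-0.4001) + (2.5)·(0.4169) = 2.2424.

Step 5 — scale by n: T² = 6 · 2.2424 = 13.4542.

T² ≈ 13.4542
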